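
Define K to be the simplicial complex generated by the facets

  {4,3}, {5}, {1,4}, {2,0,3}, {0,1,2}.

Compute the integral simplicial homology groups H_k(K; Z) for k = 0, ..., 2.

Take the total order 0 < 1 < 2 < 3 < 4 < 5 on the vertex set. Then K (dimension 2) consists of the simplices:

  0-simplices (6): [0], [1], [2], [3], [4], [5]
  1-simplices (7): [0,1], [0,2], [0,3], [1,2], [1,4], [2,3], [3,4]
  2-simplices (2): [0,1,2], [0,2,3]

giving chain groups C_0 ≅ Z^6, C_1 ≅ Z^7, C_2 ≅ Z^2.

The boundary map ∂_1: C_1 → C_0 is given by ∂[p,q] = [q] − [p]. For instance
  ∂[3,4] = [4] − [3].
The resulting 6×7 matrix has rank 4, and its Smith normal form has invariant factors (1,1,1,1).

The boundary map ∂_2: C_2 → C_1 sends each 2-simplex [p,q,r] to [q,r] − [p,r] + [p,q]. For instance
  ∂[0,1,2] = [1,2] − [0,2] + [0,1],
  ∂[0,2,3] = [2,3] − [0,3] + [0,2].
As a 7×2 matrix over Z this has rank 2, with invariant factors (1,1).

Reading off H_k = ker ∂_k / im ∂_{k+1}:

  H_0: rank C_0 − rank ∂_1 = 6 − 4 = 2, and the invariant factors of ∂_1 are all 1, so H_0 ≅ Z^2.
  H_1: rank ker ∂_1 − rank ∂_2 = (7 − 4) − 2 = 1, and the invariant factors of ∂_2 are all 1, so H_1 ≅ Z.
  H_2: rank ker ∂_2 − rank ∂_3 = (2 − 2) − 0 = 0, and there is no ∂_3, so H_2 ≅ 0.

H_0 = Z^2,  H_1 = Z,  H_2 = 0.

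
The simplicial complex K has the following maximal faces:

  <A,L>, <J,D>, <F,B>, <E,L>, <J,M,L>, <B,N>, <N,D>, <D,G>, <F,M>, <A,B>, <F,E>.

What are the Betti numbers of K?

b_0 = 1, b_1 = 3, b_2 = 0.

Order the vertices as A < B < D < E < F < G < J < L < M < N. Listing each simplex with vertices in this order, K has dimension 2 with simplices:

  0-simplices (10): A, B, D, E, F, G, J, L, M, N
  1-simplices (13): AB, AL, BF, BN, DG, DJ, DN, EF, EL, FM, JL, JM, LM
  2-simplices (1): JLM

Hence C_0 ≅ Z^10, C_1 ≅ Z^13, C_2 ≅ Z^1.

∂_1: C_1 → C_0 is given by ∂[p,q] = [q] − [p]. For instance
  ∂LM = M − L.
The resulting 10×13 matrix has rank 9, and its Smith normal form has invariant factors (1,1,1,1,1,1,1,1,1).

The boundary map ∂_2: C_2 → C_1 maps a triangle to the signed sum of its edges. For instance
  ∂JLM = LM − JM + JL.
The 13×1 boundary matrix has rank 1 and Smith normal form diag(1).

Computing H_k = (kernel of ∂_k) / (image of ∂_{k+1}):

  H_0: rank C_0 − rank ∂_1 = 10 − 9 = 1, and the invariant factors of ∂_1 are all 1, so H_0 ≅ Z.
  H_1: rank ker ∂_1 − rank ∂_2 = (13 − 9) − 1 = 3, and the invariant factors of ∂_2 are all 1, so H_1 ≅ Z^3.
  H_2: rank ker ∂_2 − rank ∂_3 = (1 − 1) − 0 = 0, and there is no ∂_3, so H_2 ≅ 0.

As a check, the Euler characteristic is 10 − 13 + 1 = -2, which agrees with 1 − 3 + 0 = -2.

Hence the Betti numbers are b_0 = 1, b_1 = 3, b_2 = 0.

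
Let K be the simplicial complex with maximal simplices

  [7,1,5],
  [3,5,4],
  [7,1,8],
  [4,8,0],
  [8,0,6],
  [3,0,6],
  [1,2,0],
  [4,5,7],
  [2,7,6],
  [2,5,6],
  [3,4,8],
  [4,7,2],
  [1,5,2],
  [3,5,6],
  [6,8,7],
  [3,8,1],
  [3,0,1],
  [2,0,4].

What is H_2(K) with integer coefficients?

Take the total order 0 < 1 < 2 < 3 < 4 < 5 < 6 < 7 < 8 on the vertex set. Then K (dimension 2) consists of the simplices:

  0-simplices (9): [0], [1], [2], [3], [4], [5], [6], [7], [8]
  1-simplices (27): (27 of them)
  2-simplices (18): [0,1,2], [0,1,3], [0,2,4], [0,3,6], [0,4,8], [0,6,8], [1,2,5], [1,3,8], [1,5,7], [1,7,8], [2,4,7], [2,5,6], [2,6,7], [3,4,5], [3,4,8], [3,5,6], [4,5,7], [6,7,8]

giving chain groups C_0 ≅ Z^9, C_1 ≅ Z^27, C_2 ≅ Z^18.

∂_1: C_1 → C_0 maps an edge to its endpoints' difference, ∂[p,q] = q − p.
This gives a 9×27 integer matrix of rank 8; reducing to Smith normal form yields diagonal entries (1,1,1,1,1,1,1,1).

Boundary ∂_2: C_2 → C_1 maps a triangle to the signed sum of its edges. For instance
  ∂[4,5,7] = [5,7] − [4,7] + [4,5],
  ∂[3,4,8] = [4,8] − [3,8] + [3,4].
As a 27×18 matrix over Z this has rank 18, with invariant factors (1,1,1,1,1,1,1,1,1,1,1,1,1,1,1,1,1,2).

Computing H_k = (kernel of ∂_k) / (image of ∂_{k+1}):

  H_2: rank ker ∂_2 − rank ∂_3 = (18 − 18) − 0 = 0, and there is no ∂_3, so H_2 ≅ 0.

H_2 = 0.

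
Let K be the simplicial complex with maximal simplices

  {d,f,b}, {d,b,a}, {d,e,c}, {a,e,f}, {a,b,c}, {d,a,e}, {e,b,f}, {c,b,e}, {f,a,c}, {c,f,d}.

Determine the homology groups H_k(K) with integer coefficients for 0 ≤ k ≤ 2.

Order the vertices as a < b < c < d < e < f. Listing each simplex with vertices in this order, K has dimension 2 with simplices:

  0-simplices (6): a, b, c, d, e, f
  1-simplices (15): ab, ac, ad, ae, af, bc, bd, be, bf, cd, ce, cf, de, df, ef
  2-simplices (10): abc, abd, acf, ade, aef, bce, bdf, bef, cde, cdf

Hence C_0 ≅ Z^6, C_1 ≅ Z^15, C_2 ≅ Z^10.

Boundary ∂_1: C_1 → C_0 maps an edge to its endpoints' difference, ∂[p,q] = q − p. For instance
  ∂df = f − d.
The resulting 6×15 matrix has rank 5, and its Smith normal form has invariant factors (1,1,1,1,1).

∂_2: C_2 → C_1 maps a triangle to the signed sum of its edges. For instance
  ∂abc = bc − ac + ab,
  ∂ade = de − ae + ad.
This gives a 15×10 integer matrix of rank 10; reducing to Smith normal form yields diagonal entries (1,1,1,1,1,1,1,1,1,2).

From H_k ≅ ker(∂_k) / im(∂_{k+1}) we obtain:

  H_0: rank C_0 − rank ∂_1 = 6 − 5 = 1, and the invariant factors of ∂_1 are all 1, so H_0 ≅ Z.
  H_1: rank ker ∂_1 − rank ∂_2 = (15 − 5) − 10 = 0, and ∂_2 has invariant factor 2 > 1, so H_1 ≅ Z/2.
  H_2: rank ker ∂_2 − rank ∂_3 = (10 − 10) − 0 = 0, and there is no ∂_3, so H_2 ≅ 0.

(K is a triangulation of the real projective plane RP^2.)

H_0 ≅ Z,  H_1 ≅ Z/2,  H_2 = 0.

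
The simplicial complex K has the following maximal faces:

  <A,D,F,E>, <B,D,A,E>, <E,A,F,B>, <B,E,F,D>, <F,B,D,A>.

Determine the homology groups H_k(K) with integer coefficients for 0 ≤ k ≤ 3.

H_0 ≅ Z,  H_1 = 0,  H_2 = 0,  H_3 ≅ Z.

K has 5 vertices, 10 edges, 10 triangles, 5 3-simplices.
rank ∂_0 = 0, rank ∂_1 = 4 ⇒ b_0 = 5 − 0 − 4 = 1; all invariant factors of ∂_1 are 1 so no torsion. So H_0 ≅ Z.
rank ∂_1 = 4, rank ∂_2 = 6 ⇒ b_1 = 10 − 4 − 6 = 0; all invariant factors of ∂_2 are 1 so no torsion. So H_1 ≅ 0.
rank ∂_2 = 6, rank ∂_3 = 4 ⇒ b_2 = 10 − 6 − 4 = 0; all invariant factors of ∂_3 are 1 so no torsion. So H_2 ≅ 0.
rank ∂_3 = 4, rank ∂_4 = 0 ⇒ b_3 = 5 − 4 − 0 = 1. So H_3 ≅ Z.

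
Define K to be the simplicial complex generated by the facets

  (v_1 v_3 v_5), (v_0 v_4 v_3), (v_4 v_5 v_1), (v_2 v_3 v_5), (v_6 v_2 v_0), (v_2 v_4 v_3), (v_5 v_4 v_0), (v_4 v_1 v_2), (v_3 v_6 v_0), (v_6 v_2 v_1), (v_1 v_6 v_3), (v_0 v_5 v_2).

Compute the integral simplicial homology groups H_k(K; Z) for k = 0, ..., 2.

H_0 ≅ Z,  H_1 ≅ Z/2,  H_2 = 0.

K has 7 vertices, 18 edges, 12 triangles.
rank ∂_0 = 0, rank ∂_1 = 6 ⇒ b_0 = 7 − 0 − 6 = 1; all invariant factors of ∂_1 are 1 so no torsion. So H_0 ≅ Z.
rank ∂_1 = 6, rank ∂_2 = 12 ⇒ b_1 = 18 − 6 − 12 = 0; ∂_2 has invariant factor(s) [2] giving torsion. So H_1 ≅ Z/2.
rank ∂_2 = 12, rank ∂_3 = 0 ⇒ b_2 = 12 − 12 − 0 = 0. So H_2 ≅ 0.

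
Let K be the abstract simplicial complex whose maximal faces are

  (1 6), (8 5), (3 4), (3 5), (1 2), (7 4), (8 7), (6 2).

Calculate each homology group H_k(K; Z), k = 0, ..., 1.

H_0 = Z^2,  H_1 = Z^2.

Order the vertices as 1 < 2 < 3 < 4 < 5 < 6 < 7 < 8. Listing each simplex with vertices in this order, K has dimension 1 with simplices:

  0-simplices (8): [1], [2], [3], [4], [5], [6], [7], [8]
  1-simplices (8): [1,2], [1,6], [2,6], [3,4], [3,5], [4,7], [5,8], [7,8]

giving chain groups C_0 ≅ Z^8, C_1 ≅ Z^8.

Boundary ∂_1: C_1 → C_0 sends each edge [p,q] (with p < q) to q − p.
As a 8×8 matrix over Z this has rank 6, with invariant factors (1,1,1,1,1,1).

Reading off H_k = ker ∂_k / im ∂_{k+1}:

  H_0: rank C_0 − rank ∂_1 = 8 − 6 = 2, and the invariant factors of ∂_1 are all 1, so H_0 = Z^2.
  H_1: rank ker ∂_1 − rank ∂_2 = (8 − 6) − 0 = 2, and there is no ∂_2, so H_1 = Z^2.

As a check, the Euler characteristic is 8 − 8 = 0, which agrees with 2 − 2 = 0.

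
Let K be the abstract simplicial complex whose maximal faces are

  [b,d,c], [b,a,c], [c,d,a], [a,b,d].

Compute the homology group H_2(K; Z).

Order the vertices as a < b < c < d. Listing each simplex with vertices in this order, K has dimension 2 with simplices:

  0-simplices (4): a, b, c, d
  1-simplices (6): ab, ac, ad, bc, bd, cd
  2-simplices (4): abc, abd, acd, bcd

giving chain groups C_0 ≅ Z^4, C_1 ≅ Z^6, C_2 ≅ Z^4.

The boundary map ∂_1: C_1 → C_0 maps an edge to its endpoints' difference, ∂[p,q] = q − p. For instance
  ∂cd = d − c.
This gives a 4×6 integer matrix of rank 3; reducing to Smith normal form yields diagonal entries (1,1,1).

The boundary map ∂_2: C_2 → C_1 sends each 2-simplex [p,q,r] to [q,r] − [p,r] + [p,q]. For instance
  ∂bcd = cd − bd + bc,
  ∂abd = bd − ad + ab.
The 6×4 boundary matrix has rank 3 and Smith normal form diag(1,1,1).

Computing H_k = (kernel of ∂_k) / (image of ∂_{k+1}):

  H_2: rank ker ∂_2 − rank ∂_3 = (4 − 3) − 0 = 1, and there is no ∂_3, so H_2 = Z.

H_2 ≅ Z.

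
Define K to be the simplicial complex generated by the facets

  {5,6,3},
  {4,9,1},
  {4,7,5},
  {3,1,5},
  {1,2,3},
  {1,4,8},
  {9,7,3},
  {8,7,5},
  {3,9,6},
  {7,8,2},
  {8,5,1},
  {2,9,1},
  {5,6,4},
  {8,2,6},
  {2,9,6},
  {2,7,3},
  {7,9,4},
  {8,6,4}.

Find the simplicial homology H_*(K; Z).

K has 9 vertices, 27 edges, 18 triangles.
rank ∂_0 = 0, rank ∂_1 = 8 ⇒ b_0 = 9 − 0 − 8 = 1; all invariant factors of ∂_1 are 1 so no torsion. So H_0 ≅ Z.
rank ∂_1 = 8, rank ∂_2 = 18 ⇒ b_1 = 27 − 8 − 18 = 1; ∂_2 has invariant factor(s) [2] giving torsion. So H_1 ≅ Z ⊕ Z/2Z.
rank ∂_2 = 18, rank ∂_3 = 0 ⇒ b_2 = 18 − 18 − 0 = 0. So H_2 ≅ 0.

H_0 = Z,  H_1 = Z ⊕ Z/2Z,  H_2 = 0.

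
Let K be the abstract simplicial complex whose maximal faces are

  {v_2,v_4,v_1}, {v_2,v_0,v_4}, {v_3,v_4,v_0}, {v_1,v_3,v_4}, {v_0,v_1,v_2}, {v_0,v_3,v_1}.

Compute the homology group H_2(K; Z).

K has 5 vertices, 9 edges, 6 triangles.
rank ∂_2 = 5, rank ∂_3 = 0 ⇒ b_2 = 6 − 5 − 0 = 1. So H_2 = Z.

H_2 = Z.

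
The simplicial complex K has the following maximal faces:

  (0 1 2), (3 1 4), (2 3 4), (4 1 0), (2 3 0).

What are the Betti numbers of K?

Take the total order 0 < 1 < 2 < 3 < 4 on the vertex set. Then K (dimension 2) consists of the simplices:

  0-simplices (5): [0], [1], [2], [3], [4]
  1-simplices (10): [0,1], [0,2], [0,3], [0,4], [1,2], [1,3], [1,4], [2,3], [2,4], [3,4]
  2-simplices (5): [0,1,2], [0,1,4], [0,2,3], [1,3,4], [2,3,4]

giving chain groups C_0 ≅ Z^5, C_1 ≅ Z^10, C_2 ≅ Z^5.

∂_1: C_1 → C_0 maps an edge to its endpoints' difference, ∂[p,q] = q − p. For instance
  ∂[0,4] = [4] − [0].
The 5×10 boundary matrix has rank 4 and Smith normal form diag(1,1,1,1).

∂_2: C_2 → C_1 acts by ∂[p,q,r] = [q,r] − [p,r] + [p,q]. For instance
  ∂[0,1,4] = [1,4] − [0,4] + [0,1],
  ∂[2,3,4] = [3,4] − [2,4] + [2,3].
As a 10×5 matrix over Z this has rank 5, with invariant factors (1,1,1,1,1).

Computing H_k = (kernel of ∂_k) / (image of ∂_{k+1}):

  H_0: rank C_0 − rank ∂_1 = 5 − 4 = 1, and the invariant factors of ∂_1 are all 1, so H_0 = Z.
  H_1: rank ker ∂_1 − rank ∂_2 = (10 − 4) − 5 = 1, and the invariant factors of ∂_2 are all 1, so H_1 = Z.
  H_2: rank ker ∂_2 − rank ∂_3 = (5 − 5) − 0 = 0, and there is no ∂_3, so H_2 = 0.

As a check, the Euler characteristic is 5 − 10 + 5 = 0, which agrees with 1 − 1 + 0 = 0.

Hence the Betti numbers are b_0 = 1, b_1 = 1, b_2 = 0.

b_0 = 1, b_1 = 1, b_2 = 0.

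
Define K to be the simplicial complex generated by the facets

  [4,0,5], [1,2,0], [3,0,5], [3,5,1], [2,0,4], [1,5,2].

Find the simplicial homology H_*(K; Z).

H_0 = Z,  H_1 = Z,  H_2 = 0.

We work with the vertex ordering 0 < 1 < 2 < 3 < 4 < 5. The simplices of K, each written with vertices in increasing order, are:

  0-simplices (6): [0], [1], [2], [3], [4], [5]
  1-simplices (12): [0,1], [0,2], [0,3], [0,4], [0,5], [1,2], [1,3], [1,5], [2,4], [2,5], [3,5], [4,5]
  2-simplices (6): [0,1,2], [0,2,4], [0,3,5], [0,4,5], [1,2,5], [1,3,5]

Hence C_0 ≅ Z^6, C_1 ≅ Z^12, C_2 ≅ Z^6.

∂_1: C_1 → C_0 maps an edge to its endpoints' difference, ∂[p,q] = q − p. For instance
  ∂[1,2] = [2] − [1].
The 6×12 boundary matrix has rank 5 and Smith normal form diag(1,1,1,1,1).

∂_2: C_2 → C_1 sends each 2-simplex [p,q,r] to [q,r] − [p,r] + [p,q]. For instance
  ∂[0,4,5] = [4,5] − [0,5] + [0,4],
  ∂[0,2,4] = [2,4] − [0,4] + [0,2].
This gives a 12×6 integer matrix of rank 6; reducing to Smith normal form yields diagonal entries (1,1,1,1,1,1).

From H_k ≅ ker(∂_k) / im(∂_{k+1}) we obtain:

  H_0: rank C_0 − rank ∂_1 = 6 − 5 = 1, and the invariant factors of ∂_1 are all 1, so H_0 ≅ Z.
  H_1: rank ker ∂_1 − rank ∂_2 = (12 − 5) − 6 = 1, and the invariant factors of ∂_2 are all 1, so H_1 ≅ Z.
  H_2: rank ker ∂_2 − rank ∂_3 = (6 − 6) − 0 = 0, and there is no ∂_3, so H_2 ≅ 0.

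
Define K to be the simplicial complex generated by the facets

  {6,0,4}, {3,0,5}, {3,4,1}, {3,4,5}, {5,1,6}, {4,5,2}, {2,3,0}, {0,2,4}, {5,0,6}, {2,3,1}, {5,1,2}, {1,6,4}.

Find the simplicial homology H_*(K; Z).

Take the total order 0 < 1 < 2 < 3 < 4 < 5 < 6 on the vertex set. Then K (dimension 2) consists of the simplices:

  0-simplices (7): [0], [1], [2], [3], [4], [5], [6]
  1-simplices (18): [0,2], [0,3], [0,4], [0,5], [0,6], [1,2], [1,3], [1,4], [1,5], [1,6], [2,3], [2,4], [2,5], [3,4], [3,5], [4,5], [4,6], [5,6]
  2-simplices (12): [0,2,3], [0,2,4], [0,3,5], [0,4,6], [0,5,6], [1,2,3], [1,2,5], [1,3,4], [1,4,6], [1,5,6], [2,4,5], [3,4,5]

Hence C_0 ≅ Z^7, C_1 ≅ Z^18, C_2 ≅ Z^12.

∂_1: C_1 → C_0 is given by ∂[p,q] = [q] − [p].
The resulting 7×18 matrix has rank 6, and its Smith normal form has invariant factors (1,1,1,1,1,1).

The boundary map ∂_2: C_2 → C_1 maps a triangle to the signed sum of its edges. For instance
  ∂[0,2,4] = [2,4] − [0,4] + [0,2],
  ∂[1,2,5] = [2,5] − [1,5] + [1,2].
The resulting 18×12 matrix has rank 12, and its Smith normal form has invariant factors (1,1,1,1,1,1,1,1,1,1,1,2).

Reading off H_k = ker ∂_k / im ∂_{k+1}:

  H_0: rank C_0 − rank ∂_1 = 7 − 6 = 1, and the invariant factors of ∂_1 are all 1, so H_0 = Z.
  H_1: rank ker ∂_1 − rank ∂_2 = (18 − 6) − 12 = 0, and ∂_2 has invariant factor 2 > 1, so H_1 = Z/2.
  H_2: rank ker ∂_2 − rank ∂_3 = (12 − 12) − 0 = 0, and there is no ∂_3, so H_2 = 0.

H_0 ≅ Z,  H_1 ≅ Z/2,  H_2 = 0.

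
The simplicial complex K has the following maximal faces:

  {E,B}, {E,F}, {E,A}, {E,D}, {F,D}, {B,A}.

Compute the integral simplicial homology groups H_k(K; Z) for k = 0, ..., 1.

H_0 ≅ Z,  H_1 ≅ Z^2.

We work with the vertex ordering A < B < D < E < F. The simplices of K, each written with vertices in increasing order, are:

  0-simplices (5): A, B, D, E, F
  1-simplices (6): AB, AE, BE, DE, DF, EF

giving chain groups C_0 ≅ Z^5, C_1 ≅ Z^6.

Boundary ∂_1: C_1 → C_0 maps an edge to its endpoints' difference, ∂[p,q] = q − p. For instance
  ∂AE = E − A.
The resulting 5×6 matrix has rank 4, and its Smith normal form has invariant factors (1,1,1,1).

Now H_k = ker ∂_k / im ∂_{k+1}, so:

  H_0: rank C_0 − rank ∂_1 = 5 − 4 = 1, and the invariant factors of ∂_1 are all 1, so H_0 = Z.
  H_1: rank ker ∂_1 − rank ∂_2 = (6 − 4) − 0 = 2, and there is no ∂_2, so H_1 = Z^2.

As a check, the Euler characteristic is 5 − 6 = -1, which agrees with 1 − 2 = -1.
(K is a triangulation of a wedge of 2 circles.)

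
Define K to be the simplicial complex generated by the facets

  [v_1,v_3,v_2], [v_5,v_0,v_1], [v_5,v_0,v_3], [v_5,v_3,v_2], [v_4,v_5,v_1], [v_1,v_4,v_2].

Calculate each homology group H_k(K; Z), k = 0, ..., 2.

H_0 = Z,  H_1 = Z,  H_2 = 0.

We work with the vertex ordering v_0 < v_1 < v_2 < v_3 < v_4 < v_5. The simplices of K, each written with vertices in increasing order, are:

  0-simplices (6): [v_0], [v_1], [v_2], [v_3], [v_4], [v_5]
  1-simplices (12): [v_0,v_1], [v_0,v_3], [v_0,v_5], [v_1,v_2], [v_1,v_3], [v_1,v_4], [v_1,v_5], [v_2,v_3], [v_2,v_4], [v_2,v_5], [v_3,v_5], [v_4,v_5]
  2-simplices (6): [v_0,v_1,v_5], [v_0,v_3,v_5], [v_1,v_2,v_3], [v_1,v_2,v_4], [v_1,v_4,v_5], [v_2,v_3,v_5]

so the chain groups are C_0 ≅ Z^6, C_1 ≅ Z^12, C_2 ≅ Z^6.

∂_1: C_1 → C_0 sends each edge [p,q] (with p < q) to q − p. For instance
  ∂[v_1,v_4] = [v_4] − [v_1].
The resulting 6×12 matrix has rank 5, and its Smith normal form has invariant factors (1,1,1,1,1).

∂_2: C_2 → C_1 sends each 2-simplex [p,q,r] to [q,r] − [p,r] + [p,q]. For instance
  ∂[v_2,v_3,v_5] = [v_3,v_5] − [v_2,v_5] + [v_2,v_3],
  ∂[v_0,v_3,v_5] = [v_3,v_5] − [v_0,v_5] + [v_0,v_3].
This gives a 12×6 integer matrix of rank 6; reducing to Smith normal form yields diagonal entries (1,1,1,1,1,1).

Now H_k = ker ∂_k / im ∂_{k+1}, so:

  H_0: rank C_0 − rank ∂_1 = 6 − 5 = 1, and the invariant factors of ∂_1 are all 1, so H_0 ≅ Z.
  H_1: rank ker ∂_1 − rank ∂_2 = (12 − 5) − 6 = 1, and the invariant factors of ∂_2 are all 1, so H_1 ≅ Z.
  H_2: rank ker ∂_2 − rank ∂_3 = (6 − 6) − 0 = 0, and there is no ∂_3, so H_2 ≅ 0.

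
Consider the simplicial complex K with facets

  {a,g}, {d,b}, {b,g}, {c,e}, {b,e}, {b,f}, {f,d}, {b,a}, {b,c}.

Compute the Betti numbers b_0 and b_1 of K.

b_0 = 1, b_1 = 3.

Take the total order a < b < c < d < e < f < g on the vertex set. Then K (dimension 1) consists of the simplices:

  0-simplices (7): a, b, c, d, e, f, g
  1-simplices (9): ab, ag, bc, bd, be, bf, bg, ce, df

so the chain groups are C_0 ≅ Z^7, C_1 ≅ Z^9.

The boundary map ∂_1: C_1 → C_0 maps an edge to its endpoints' difference, ∂[p,q] = q − p. For instance
  ∂bd = d − b.
The resulting 7×9 matrix has rank 6, and its Smith normal form has invariant factors (1,1,1,1,1,1).

From H_k ≅ ker(∂_k) / im(∂_{k+1}) we obtain:

  H_0: rank C_0 − rank ∂_1 = 7 − 6 = 1, and the invariant factors of ∂_1 are all 1, so H_0 = Z.
  H_1: rank ker ∂_1 − rank ∂_2 = (9 − 6) − 0 = 3, and there is no ∂_2, so H_1 = Z^3.

As a check, the Euler characteristic is 7 − 9 = -2, which agrees with 1 − 3 = -2.

Hence the Betti numbers are b_0 = 1, b_1 = 3.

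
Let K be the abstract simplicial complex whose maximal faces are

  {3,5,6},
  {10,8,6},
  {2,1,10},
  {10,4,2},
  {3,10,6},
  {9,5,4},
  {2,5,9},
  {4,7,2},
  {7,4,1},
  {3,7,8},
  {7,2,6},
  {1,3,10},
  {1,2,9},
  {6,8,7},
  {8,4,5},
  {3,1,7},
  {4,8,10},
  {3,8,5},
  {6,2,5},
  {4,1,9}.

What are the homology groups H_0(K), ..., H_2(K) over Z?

H_0 ≅ Z,  H_1 ≅ Z ⊕ Z/2,  H_2 = 0.

We work with the vertex ordering 1 < 2 < 3 < 4 < 5 < 6 < 7 < 8 < 9 < 10. The simplices of K, each written with vertices in increasing order, are:

  0-simplices (10): [1], [2], [3], [4], [5], [6], [7], [8], [9], [10]
  1-simplices (30): (30 of them)
  2-simplices (20): (20 of them)

Hence C_0 ≅ Z^10, C_1 ≅ Z^30, C_2 ≅ Z^20.

∂_1: C_1 → C_0 sends each edge [p,q] (with p < q) to q − p. For instance
  ∂[5,6] = [6] − [5].
The resulting 10×30 matrix has rank 9, and its Smith normal form has invariant factors (1,1,1,1,1,1,1,1,1).

The boundary map ∂_2: C_2 → C_1 maps a triangle to the signed sum of its edges. For instance
  ∂[2,4,10] = [4,10] − [2,10] + [2,4],
  ∂[1,2,9] = [2,9] − [1,9] + [1,2].
This gives a 30×20 integer matrix of rank 20; reducing to Smith normal form yields diagonal entries (1,1,1,1,1,1,1,1,1,1,1,1,1,1,1,1,1,1,1,2).

Computing H_k = (kernel of ∂_k) / (image of ∂_{k+1}):

  H_0: rank C_0 − rank ∂_1 = 10 − 9 = 1, and the invariant factors of ∂_1 are all 1, so H_0 ≅ Z.
  H_1: rank ker ∂_1 − rank ∂_2 = (30 − 9) − 20 = 1, and ∂_2 has invariant factor 2 > 1, so H_1 ≅ Z ⊕ Z/2.
  H_2: rank ker ∂_2 − rank ∂_3 = (20 − 20) − 0 = 0, and there is no ∂_3, so H_2 ≅ 0.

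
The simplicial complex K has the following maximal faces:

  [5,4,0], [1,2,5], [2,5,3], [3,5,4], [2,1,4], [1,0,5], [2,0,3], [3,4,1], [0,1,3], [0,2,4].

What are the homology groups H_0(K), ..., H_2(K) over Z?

H_0 = Z,  H_1 = Z/2Z,  H_2 = 0.

K has 6 vertices, 15 edges, 10 triangles.
rank ∂_0 = 0, rank ∂_1 = 5 ⇒ b_0 = 6 − 0 − 5 = 1; all invariant factors of ∂_1 are 1 so no torsion. So H_0 = Z.
rank ∂_1 = 5, rank ∂_2 = 10 ⇒ b_1 = 15 − 5 − 10 = 0; ∂_2 has invariant factor(s) [2] giving torsion. So H_1 = Z/2Z.
rank ∂_2 = 10, rank ∂_3 = 0 ⇒ b_2 = 10 − 10 − 0 = 0. So H_2 = 0.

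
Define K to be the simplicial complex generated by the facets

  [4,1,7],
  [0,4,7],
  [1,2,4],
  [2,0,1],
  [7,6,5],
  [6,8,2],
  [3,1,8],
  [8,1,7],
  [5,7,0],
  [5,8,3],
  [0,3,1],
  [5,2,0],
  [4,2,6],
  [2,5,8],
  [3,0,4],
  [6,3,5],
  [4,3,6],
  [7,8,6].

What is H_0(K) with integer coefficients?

Take the total order 0 < 1 < 2 < 3 < 4 < 5 < 6 < 7 < 8 on the vertex set. Then K (dimension 2) consists of the simplices:

  0-simplices (9): [0], [1], [2], [3], [4], [5], [6], [7], [8]
  1-simplices (27): (27 of them)
  2-simplices (18): [0,1,2], [0,1,3], [0,2,5], [0,3,4], [0,4,7], [0,5,7], [1,2,4], [1,3,8], [1,4,7], [1,7,8], [2,4,6], [2,5,8], [2,6,8], [3,4,6], [3,5,6], [3,5,8], [5,6,7], [6,7,8]

so the chain groups are C_0 ≅ Z^9, C_1 ≅ Z^27, C_2 ≅ Z^18.

Boundary ∂_1: C_1 → C_0 maps an edge to its endpoints' difference, ∂[p,q] = q − p.
As a 9×27 matrix over Z this has rank 8, with invariant factors (1,1,1,1,1,1,1,1).

The boundary map ∂_2: C_2 → C_1 acts by ∂[p,q,r] = [q,r] − [p,r] + [p,q]. For instance
  ∂[0,1,3] = [1,3] − [0,3] + [0,1],
  ∂[0,4,7] = [4,7] − [0,7] + [0,4].
The resulting 27×18 matrix has rank 18, and its Smith normal form has invariant factors (1,1,1,1,1,1,1,1,1,1,1,1,1,1,1,1,1,2).

From H_k ≅ ker(∂_k) / im(∂_{k+1}) we obtain:

  H_0: rank C_0 − rank ∂_1 = 9 − 8 = 1, and the invariant factors of ∂_1 are all 1, so H_0 ≅ Z.

(K is a triangulation of the Klein bottle.)

H_0 ≅ Z.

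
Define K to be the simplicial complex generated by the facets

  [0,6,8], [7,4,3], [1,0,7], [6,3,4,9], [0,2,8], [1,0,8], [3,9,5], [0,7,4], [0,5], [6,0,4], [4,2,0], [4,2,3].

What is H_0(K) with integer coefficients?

Fix the vertex order 0 < 1 < 2 < 3 < 4 < 5 < 6 < 7 < 8 < 9 and write every simplex with vertices in increasing order. Then dim K = 3 and the simplices of K are:

  0-simplices (10): [0], [1], [2], [3], [4], [5], [6], [7], [8], [9]
  1-simplices (23): [0,1], [0,2], [0,4], [0,5], [0,6], [0,7], [0,8], [1,7], [1,8], [2,3], [2,4], [2,8], [3,4], [3,5], [3,6], [3,7], [3,9], [4,6], [4,7], [4,9], [5,9], [6,8], [6,9]
  2-simplices (14): [0,1,7], [0,1,8], [0,2,4], [0,2,8], [0,4,6], [0,4,7], [0,6,8], [2,3,4], [3,4,6], [3,4,7], [3,4,9], [3,5,9], [3,6,9], [4,6,9]
  3-simplices (1): [3,4,6,9]

so the chain groups are C_0 ≅ Z^10, C_1 ≅ Z^23, C_2 ≅ Z^14, C_3 ≅ Z^1.

The boundary map ∂_1: C_1 → C_0 is given by ∂[p,q] = [q] − [p]. For instance
  ∂[3,4] = [4] − [3].
This gives a 10×23 integer matrix of rank 9; reducing to Smith normal form yields diagonal entries (1,1,1,1,1,1,1,1,1).

Boundary ∂_2: C_2 → C_1 maps a triangle to the signed sum of its edges. For instance
  ∂[4,6,9] = [6,9] − [4,9] + [4,6],
  ∂[2,3,4] = [3,4] − [2,4] + [2,3].
This gives a 23×14 integer matrix of rank 13; reducing to Smith normal form yields diagonal entries (1,1,1,1,1,1,1,1,1,1,1,1,1).

∂_3: C_3 → C_2 sends each 3-simplex σ to the alternating sum Σ_i (−1)^i (σ with its i-th vertex removed). For instance
  ∂[3,4,6,9] = [4,6,9] − [3,6,9] + [3,4,9] − [3,4,6].
As a 14×1 matrix over Z this has rank 1, with invariant factors (1).

From H_k ≅ ker(∂_k) / im(∂_{k+1}) we obtain:

  H_0: rank C_0 − rank ∂_1 = 10 − 9 = 1, and the invariant factors of ∂_1 are all 1, so H_0 = Z.

H_0 ≅ Z.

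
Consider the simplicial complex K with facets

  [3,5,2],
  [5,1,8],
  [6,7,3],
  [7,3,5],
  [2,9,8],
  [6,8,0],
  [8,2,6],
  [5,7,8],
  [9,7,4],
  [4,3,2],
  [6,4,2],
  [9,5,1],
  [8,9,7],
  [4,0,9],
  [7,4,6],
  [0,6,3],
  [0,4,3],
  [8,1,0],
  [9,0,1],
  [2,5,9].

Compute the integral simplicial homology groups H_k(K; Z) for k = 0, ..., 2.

H_0 ≅ Z,  H_1 ≅ Z ⊕ Z/2,  H_2 = 0.

Take the total order 0 < 1 < 2 < 3 < 4 < 5 < 6 < 7 < 8 < 9 on the vertex set. Then K (dimension 2) consists of the simplices:

  0-simplices (10): [0], [1], [2], [3], [4], [5], [6], [7], [8], [9]
  1-simplices (30): (30 of them)
  2-simplices (20): (20 of them)

giving chain groups C_0 ≅ Z^10, C_1 ≅ Z^30, C_2 ≅ Z^20.

Boundary ∂_1: C_1 → C_0 is given by ∂[p,q] = [q] − [p]. For instance
  ∂[4,6] = [6] − [4].
The 10×30 boundary matrix has rank 9 and Smith normal form diag(1,1,1,1,1,1,1,1,1).

∂_2: C_2 → C_1 sends each 2-simplex [p,q,r] to [q,r] − [p,r] + [p,q]. For instance
  ∂[3,6,7] = [6,7] − [3,7] + [3,6],
  ∂[1,5,8] = [5,8] − [1,8] + [1,5].
This gives a 30×20 integer matrix of rank 20; reducing to Smith normal form yields diagonal entries (1,1,1,1,1,1,1,1,1,1,1,1,1,1,1,1,1,1,1,2).

Now H_k = ker ∂_k / im ∂_{k+1}, so:

  H_0: rank C_0 − rank ∂_1 = 10 − 9 = 1, and the invariant factors of ∂_1 are all 1, so H_0 = Z.
  H_1: rank ker ∂_1 − rank ∂_2 = (30 − 9) − 20 = 1, and ∂_2 has invariant factor 2 > 1, so H_1 = Z ⊕ Z/2.
  H_2: rank ker ∂_2 − rank ∂_3 = (20 − 20) − 0 = 0, and there is no ∂_3, so H_2 = 0.

(K is a triangulation of the Klein bottle.)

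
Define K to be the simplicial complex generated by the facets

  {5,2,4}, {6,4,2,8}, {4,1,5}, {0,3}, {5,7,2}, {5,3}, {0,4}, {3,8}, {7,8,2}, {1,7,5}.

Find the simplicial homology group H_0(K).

We work with the vertex ordering 0 < 1 < 2 < 3 < 4 < 5 < 6 < 7 < 8. The simplices of K, each written with vertices in increasing order, are:

  0-simplices (9): [0], [1], [2], [3], [4], [5], [6], [7], [8]
  1-simplices (18): [0,3], [0,4], [1,4], [1,5], [1,7], [2,4], [2,5], [2,6], [2,7], [2,8], [3,5], [3,8], [4,5], [4,6], [4,8], [5,7], [6,8], [7,8]
  2-simplices (9): [1,4,5], [1,5,7], [2,4,5], [2,4,6], [2,4,8], [2,5,7], [2,6,8], [2,7,8], [4,6,8]
  3-simplices (1): [2,4,6,8]

so the chain groups are C_0 ≅ Z^9, C_1 ≅ Z^18, C_2 ≅ Z^9, C_3 ≅ Z^1.

∂_1: C_1 → C_0 is given by ∂[p,q] = [q] − [p].
As a 9×18 matrix over Z this has rank 8, with invariant factors (1,1,1,1,1,1,1,1).

The boundary map ∂_2: C_2 → C_1 acts by ∂[p,q,r] = [q,r] − [p,r] + [p,q]. For instance
  ∂[1,5,7] = [5,7] − [1,7] + [1,5],
  ∂[2,4,5] = [4,5] − [2,5] + [2,4].
As a 18×9 matrix over Z this has rank 8, with invariant factors (1,1,1,1,1,1,1,1).

The boundary map ∂_3: C_3 → C_2 sends each 3-simplex σ to the alternating sum Σ_i (−1)^i (σ with its i-th vertex removed). For instance
  ∂[2,4,6,8] = [4,6,8] − [2,6,8] + [2,4,8] − [2,4,6].
The 9×1 boundary matrix has rank 1 and Smith normal form diag(1).

Now H_k = ker ∂_k / im ∂_{k+1}, so:

  H_0: rank C_0 − rank ∂_1 = 9 − 8 = 1, and the invariant factors of ∂_1 are all 1, so H_0 ≅ Z.

H_0 ≅ Z.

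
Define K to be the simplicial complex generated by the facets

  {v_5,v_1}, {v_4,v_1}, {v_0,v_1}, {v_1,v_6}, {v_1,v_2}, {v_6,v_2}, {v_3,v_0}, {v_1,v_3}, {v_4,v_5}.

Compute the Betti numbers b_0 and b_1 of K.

Order the vertices as v_0 < v_1 < v_2 < v_3 < v_4 < v_5 < v_6. Listing each simplex with vertices in this order, K has dimension 1 with simplices:

  0-simplices (7): [v_0], [v_1], [v_2], [v_3], [v_4], [v_5], [v_6]
  1-simplices (9): [v_0,v_1], [v_0,v_3], [v_1,v_2], [v_1,v_3], [v_1,v_4], [v_1,v_5], [v_1,v_6], [v_2,v_6], [v_4,v_5]

giving chain groups C_0 ≅ Z^7, C_1 ≅ Z^9.

∂_1: C_1 → C_0 is given by ∂[p,q] = [q] − [p].
As a 7×9 matrix over Z this has rank 6, with invariant factors (1,1,1,1,1,1).

Reading off H_k = ker ∂_k / im ∂_{k+1}:

  H_0: rank C_0 − rank ∂_1 = 7 − 6 = 1, and the invariant factors of ∂_1 are all 1, so H_0 = Z.
  H_1: rank ker ∂_1 − rank ∂_2 = (9 − 6) − 0 = 3, and there is no ∂_2, so H_1 = Z^3.

Hence the Betti numbers are b_0 = 1, b_1 = 3.

b_0 = 1, b_1 = 3.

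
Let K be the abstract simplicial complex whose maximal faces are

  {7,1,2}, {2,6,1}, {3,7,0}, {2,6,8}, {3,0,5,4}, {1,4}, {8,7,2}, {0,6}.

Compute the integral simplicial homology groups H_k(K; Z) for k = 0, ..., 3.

Take the total order 0 < 1 < 2 < 3 < 4 < 5 < 6 < 7 < 8 on the vertex set. Then K (dimension 3) consists of the simplices:

  0-simplices (9): [0], [1], [2], [3], [4], [5], [6], [7], [8]
  1-simplices (18): [0,3], [0,4], [0,5], [0,6], [0,7], [1,2], [1,4], [1,6], [1,7], [2,6], [2,7], [2,8], [3,4], [3,5], [3,7], [4,5], [6,8], [7,8]
  2-simplices (9): [0,3,4], [0,3,5], [0,3,7], [0,4,5], [1,2,6], [1,2,7], [2,6,8], [2,7,8], [3,4,5]
  3-simplices (1): [0,3,4,5]

Hence C_0 ≅ Z^9, C_1 ≅ Z^18, C_2 ≅ Z^9, C_3 ≅ Z^1.

The boundary map ∂_1: C_1 → C_0 is given by ∂[p,q] = [q] − [p]. For instance
  ∂[0,4] = [4] − [0].
As a 9×18 matrix over Z this has rank 8, with invariant factors (1,1,1,1,1,1,1,1).

Boundary ∂_2: C_2 → C_1 maps a triangle to the signed sum of its edges. For instance
  ∂[0,3,5] = [3,5] − [0,5] + [0,3],
  ∂[2,6,8] = [6,8] − [2,8] + [2,6].
The resulting 18×9 matrix has rank 8, and its Smith normal form has invariant factors (1,1,1,1,1,1,1,1).

∂_3: C_3 → C_2 sends each 3-simplex σ to the alternating sum Σ_i (−1)^i (σ with its i-th vertex removed). For instance
  ∂[0,3,4,5] = [3,4,5] − [0,4,5] + [0,3,5] − [0,3,4].
This gives a 9×1 integer matrix of rank 1; reducing to Smith normal form yields diagonal entries (1).

Computing H_k = (kernel of ∂_k) / (image of ∂_{k+1}):

  H_0: rank C_0 − rank ∂_1 = 9 − 8 = 1, and the invariant factors of ∂_1 are all 1, so H_0 ≅ Z.
  H_1: rank ker ∂_1 − rank ∂_2 = (18 − 8) − 8 = 2, and the invariant factors of ∂_2 are all 1, so H_1 ≅ Z^2.
  H_2: rank ker ∂_2 − rank ∂_3 = (9 − 8) − 1 = 0, and the invariant factors of ∂_3 are all 1, so H_2 ≅ 0.
  H_3: rank ker ∂_3 − rank ∂_4 = (1 − 1) − 0 = 0, and there is no ∂_4, so H_3 ≅ 0.

H_0 ≅ Z,  H_1 ≅ Z^2,  H_2 = 0,  H_3 = 0.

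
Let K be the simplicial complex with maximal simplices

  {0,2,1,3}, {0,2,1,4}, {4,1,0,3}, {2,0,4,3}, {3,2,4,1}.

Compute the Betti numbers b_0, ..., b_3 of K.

Order the vertices as 0 < 1 < 2 < 3 < 4. Listing each simplex with vertices in this order, K has dimension 3 with simplices:

  0-simplices (5): [0], [1], [2], [3], [4]
  1-simplices (10): [0,1], [0,2], [0,3], [0,4], [1,2], [1,3], [1,4], [2,3], [2,4], [3,4]
  2-simplices (10): [0,1,2], [0,1,3], [0,1,4], [0,2,3], [0,2,4], [0,3,4], [1,2,3], [1,2,4], [1,3,4], [2,3,4]
  3-simplices (5): [0,1,2,3], [0,1,2,4], [0,1,3,4], [0,2,3,4], [1,2,3,4]

Hence C_0 ≅ Z^5, C_1 ≅ Z^10, C_2 ≅ Z^10, C_3 ≅ Z^5.

∂_1: C_1 → C_0 sends each edge [p,q] (with p < q) to q − p. For instance
  ∂[3,4] = [4] − [3].
The 5×10 boundary matrix has rank 4 and Smith normal form diag(1,1,1,1).

The boundary map ∂_2: C_2 → C_1 maps a triangle to the signed sum of its edges. For instance
  ∂[0,1,4] = [1,4] − [0,4] + [0,1],
  ∂[0,2,3] = [2,3] − [0,3] + [0,2].
This gives a 10×10 integer matrix of rank 6; reducing to Smith normal form yields diagonal entries (1,1,1,1,1,1).

∂_3: C_3 → C_2 sends each 3-simplex σ to the alternating sum Σ_i (−1)^i (σ with its i-th vertex removed). For instance
  ∂[0,1,2,3] = [1,2,3] − [0,2,3] + [0,1,3] − [0,1,2],
  ∂[0,2,3,4] = [2,3,4] − [0,3,4] + [0,2,4] − [0,2,3].
This gives a 10×5 integer matrix of rank 4; reducing to Smith normal form yields diagonal entries (1,1,1,1).

Computing H_k = (kernel of ∂_k) / (image of ∂_{k+1}):

  H_0: rank C_0 − rank ∂_1 = 5 − 4 = 1, and the invariant factors of ∂_1 are all 1, so H_0 ≅ Z.
  H_1: rank ker ∂_1 − rank ∂_2 = (10 − 4) − 6 = 0, and the invariant factors of ∂_2 are all 1, so H_1 ≅ 0.
  H_2: rank ker ∂_2 − rank ∂_3 = (10 − 6) − 4 = 0, and the invariant factors of ∂_3 are all 1, so H_2 ≅ 0.
  H_3: rank ker ∂_3 − rank ∂_4 = (5 − 4) − 0 = 1, and there is no ∂_4, so H_3 ≅ Z.

Hence the Betti numbers are b_0 = 1, b_1 = 0, b_2 = 0, b_3 = 1.

b_0 = 1, b_1 = 0, b_2 = 0, b_3 = 1.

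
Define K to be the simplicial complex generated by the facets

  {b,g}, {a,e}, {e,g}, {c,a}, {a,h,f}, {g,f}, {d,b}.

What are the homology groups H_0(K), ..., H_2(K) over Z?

H_0 = Z,  H_1 = Z,  H_2 = 0.

Fix the vertex order a < b < c < d < e < f < g < h and write every simplex with vertices in increasing order. Then dim K = 2 and the simplices of K are:

  0-simplices (8): a, b, c, d, e, f, g, h
  1-simplices (9): ac, ae, af, ah, bd, bg, eg, fg, fh
  2-simplices (1): afh

so the chain groups are C_0 ≅ Z^8, C_1 ≅ Z^9, C_2 ≅ Z^1.

∂_1: C_1 → C_0 maps an edge to its endpoints' difference, ∂[p,q] = q − p. For instance
  ∂af = f − a.
This gives a 8×9 integer matrix of rank 7; reducing to Smith normal form yields diagonal entries (1,1,1,1,1,1,1).

Boundary ∂_2: C_2 → C_1 maps a triangle to the signed sum of its edges. For instance
  ∂afh = fh − ah + af.
The 9×1 boundary matrix has rank 1 and Smith normal form diag(1).

From H_k ≅ ker(∂_k) / im(∂_{k+1}) we obtain:

  H_0: rank C_0 − rank ∂_1 = 8 − 7 = 1, and the invariant factors of ∂_1 are all 1, so H_0 = Z.
  H_1: rank ker ∂_1 − rank ∂_2 = (9 − 7) − 1 = 1, and the invariant factors of ∂_2 are all 1, so H_1 = Z.
  H_2: rank ker ∂_2 − rank ∂_3 = (1 − 1) − 0 = 0, and there is no ∂_3, so H_2 = 0.

As a check, the Euler characteristic is 8 − 9 + 1 = 0, which agrees with 1 − 1 + 0 = 0.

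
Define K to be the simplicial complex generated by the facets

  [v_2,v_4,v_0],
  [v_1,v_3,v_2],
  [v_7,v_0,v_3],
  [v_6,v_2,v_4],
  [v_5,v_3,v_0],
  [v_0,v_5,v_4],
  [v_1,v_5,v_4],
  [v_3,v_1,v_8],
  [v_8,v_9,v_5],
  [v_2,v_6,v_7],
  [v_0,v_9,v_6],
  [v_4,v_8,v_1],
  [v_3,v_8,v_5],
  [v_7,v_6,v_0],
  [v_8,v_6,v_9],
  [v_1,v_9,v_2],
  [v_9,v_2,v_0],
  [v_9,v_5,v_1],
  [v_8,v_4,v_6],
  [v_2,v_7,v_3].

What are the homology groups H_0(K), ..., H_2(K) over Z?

Take the total order v_0 < v_1 < v_2 < v_3 < v_4 < v_5 < v_6 < v_7 < v_8 < v_9 on the vertex set. Then K (dimension 2) consists of the simplices:

  0-simplices (10): [v_0], [v_1], [v_2], [v_3], [v_4], [v_5], [v_6], [v_7], [v_8], [v_9]
  1-simplices (30): (30 of them)
  2-simplices (20): (20 of them)

Hence C_0 ≅ Z^10, C_1 ≅ Z^30, C_2 ≅ Z^20.

The boundary map ∂_1: C_1 → C_0 maps an edge to its endpoints' difference, ∂[p,q] = q − p. For instance
  ∂[v_0,v_7] = [v_7] − [v_0].
As a 10×30 matrix over Z this has rank 9, with invariant factors (1,1,1,1,1,1,1,1,1).

∂_2: C_2 → C_1 maps a triangle to the signed sum of its edges. For instance
  ∂[v_0,v_4,v_5] = [v_4,v_5] − [v_0,v_5] + [v_0,v_4],
  ∂[v_1,v_4,v_8] = [v_4,v_8] − [v_1,v_8] + [v_1,v_4].
As a 30×20 matrix over Z this has rank 20, with invariant factors (1,1,1,1,1,1,1,1,1,1,1,1,1,1,1,1,1,1,1,2).

Reading off H_k = ker ∂_k / im ∂_{k+1}:

  H_0: rank C_0 − rank ∂_1 = 10 − 9 = 1, and the invariant factors of ∂_1 are all 1, so H_0 ≅ Z.
  H_1: rank ker ∂_1 − rank ∂_2 = (30 − 9) − 20 = 1, and ∂_2 has invariant factor 2 > 1, so H_1 ≅ Z ⊕ Z/2Z.
  H_2: rank ker ∂_2 − rank ∂_3 = (20 − 20) − 0 = 0, and there is no ∂_3, so H_2 ≅ 0.

As a check, the Euler characteristic is 10 − 30 + 20 = 0, which agrees with 1 − 1 + 0 = 0.

H_0 = Z,  H_1 = Z ⊕ Z/2Z,  H_2 = 0.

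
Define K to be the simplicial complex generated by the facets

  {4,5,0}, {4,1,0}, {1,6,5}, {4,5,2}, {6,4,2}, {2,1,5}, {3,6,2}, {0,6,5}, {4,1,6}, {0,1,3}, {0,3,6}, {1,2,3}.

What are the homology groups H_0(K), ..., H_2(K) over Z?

Fix the vertex order 0 < 1 < 2 < 3 < 4 < 5 < 6 and write every simplex with vertices in increasing order. Then dim K = 2 and the simplices of K are:

  0-simplices (7): [0], [1], [2], [3], [4], [5], [6]
  1-simplices (18): [0,1], [0,3], [0,4], [0,5], [0,6], [1,2], [1,3], [1,4], [1,5], [1,6], [2,3], [2,4], [2,5], [2,6], [3,6], [4,5], [4,6], [5,6]
  2-simplices (12): [0,1,3], [0,1,4], [0,3,6], [0,4,5], [0,5,6], [1,2,3], [1,2,5], [1,4,6], [1,5,6], [2,3,6], [2,4,5], [2,4,6]

giving chain groups C_0 ≅ Z^7, C_1 ≅ Z^18, C_2 ≅ Z^12.

∂_1: C_1 → C_0 is given by ∂[p,q] = [q] − [p].
This gives a 7×18 integer matrix of rank 6; reducing to Smith normal form yields diagonal entries (1,1,1,1,1,1).

Boundary ∂_2: C_2 → C_1 acts by ∂[p,q,r] = [q,r] − [p,r] + [p,q]. For instance
  ∂[0,4,5] = [4,5] − [0,5] + [0,4],
  ∂[0,5,6] = [5,6] − [0,6] + [0,5].
As a 18×12 matrix over Z this has rank 12, with invariant factors (1,1,1,1,1,1,1,1,1,1,1,2).

From H_k ≅ ker(∂_k) / im(∂_{k+1}) we obtain:

  H_0: rank C_0 − rank ∂_1 = 7 − 6 = 1, and the invariant factors of ∂_1 are all 1, so H_0 = Z.
  H_1: rank ker ∂_1 − rank ∂_2 = (18 − 6) − 12 = 0, and ∂_2 has invariant factor 2 > 1, so H_1 = Z/2Z.
  H_2: rank ker ∂_2 − rank ∂_3 = (12 − 12) − 0 = 0, and there is no ∂_3, so H_2 = 0.

As a check, the Euler characteristic is 7 − 18 + 12 = 1, which agrees with 1 − 0 + 0 = 1.

H_0 ≅ Z,  H_1 ≅ Z/2Z,  H_2 = 0.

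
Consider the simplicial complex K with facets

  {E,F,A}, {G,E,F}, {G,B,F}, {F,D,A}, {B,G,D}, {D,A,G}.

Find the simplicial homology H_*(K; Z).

H_0 = Z,  H_1 = Z,  H_2 = 0.

Take the total order A < B < D < E < F < G on the vertex set. Then K (dimension 2) consists of the simplices:

  0-simplices (6): A, B, D, E, F, G
  1-simplices (12): AD, AE, AF, AG, BD, BF, BG, DF, DG, EF, EG, FG
  2-simplices (6): ADF, ADG, AEF, BDG, BFG, EFG

so the chain groups are C_0 ≅ Z^6, C_1 ≅ Z^12, C_2 ≅ Z^6.

∂_1: C_1 → C_0 is given by ∂[p,q] = [q] − [p].
This gives a 6×12 integer matrix of rank 5; reducing to Smith normal form yields diagonal entries (1,1,1,1,1).

The boundary map ∂_2: C_2 → C_1 acts by ∂[p,q,r] = [q,r] − [p,r] + [p,q]. For instance
  ∂ADG = DG − AG + AD,
  ∂ADF = DF − AF + AD.
The resulting 12×6 matrix has rank 6, and its Smith normal form has invariant factors (1,1,1,1,1,1).

Reading off H_k = ker ∂_k / im ∂_{k+1}:

  H_0: rank C_0 − rank ∂_1 = 6 − 5 = 1, and the invariant factors of ∂_1 are all 1, so H_0 = Z.
  H_1: rank ker ∂_1 − rank ∂_2 = (12 − 5) − 6 = 1, and the invariant factors of ∂_2 are all 1, so H_1 = Z.
  H_2: rank ker ∂_2 − rank ∂_3 = (6 − 6) − 0 = 0, and there is no ∂_3, so H_2 = 0.

As a check, the Euler characteristic is 6 − 12 + 6 = 0, which agrees with 1 − 1 + 0 = 0.
(K is a triangulation of the cylinder S^1 x I.)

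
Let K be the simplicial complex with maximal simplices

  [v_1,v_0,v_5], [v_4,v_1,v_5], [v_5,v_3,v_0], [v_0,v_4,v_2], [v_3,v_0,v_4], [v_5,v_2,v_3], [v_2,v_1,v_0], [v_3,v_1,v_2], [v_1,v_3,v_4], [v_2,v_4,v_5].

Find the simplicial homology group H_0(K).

H_0 ≅ Z.

We work with the vertex ordering v_0 < v_1 < v_2 < v_3 < v_4 < v_5. The simplices of K, each written with vertices in increasing order, are:

  0-simplices (6): [v_0], [v_1], [v_2], [v_3], [v_4], [v_5]
  1-simplices (15): (15 of them)
  2-simplices (10): [v_0,v_1,v_2], [v_0,v_1,v_5], [v_0,v_2,v_4], [v_0,v_3,v_4], [v_0,v_3,v_5], [v_1,v_2,v_3], [v_1,v_3,v_4], [v_1,v_4,v_5], [v_2,v_3,v_5], [v_2,v_4,v_5]

Hence C_0 ≅ Z^6, C_1 ≅ Z^15, C_2 ≅ Z^10.

The boundary map ∂_1: C_1 → C_0 maps an edge to its endpoints' difference, ∂[p,q] = q − p. For instance
  ∂[v_3,v_4] = [v_4] − [v_3].
As a 6×15 matrix over Z this has rank 5, with invariant factors (1,1,1,1,1).

The boundary map ∂_2: C_2 → C_1 acts by ∂[p,q,r] = [q,r] − [p,r] + [p,q]. For instance
  ∂[v_0,v_1,v_2] = [v_1,v_2] − [v_0,v_2] + [v_0,v_1],
  ∂[v_0,v_2,v_4] = [v_2,v_4] − [v_0,v_4] + [v_0,v_2].
The resulting 15×10 matrix has rank 10, and its Smith normal form has invariant factors (1,1,1,1,1,1,1,1,1,2).

Now H_k = ker ∂_k / im ∂_{k+1}, so:

  H_0: rank C_0 − rank ∂_1 = 6 − 5 = 1, and the invariant factors of ∂_1 are all 1, so H_0 ≅ Z.

(K is a triangulation of the real projective plane RP^2.)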